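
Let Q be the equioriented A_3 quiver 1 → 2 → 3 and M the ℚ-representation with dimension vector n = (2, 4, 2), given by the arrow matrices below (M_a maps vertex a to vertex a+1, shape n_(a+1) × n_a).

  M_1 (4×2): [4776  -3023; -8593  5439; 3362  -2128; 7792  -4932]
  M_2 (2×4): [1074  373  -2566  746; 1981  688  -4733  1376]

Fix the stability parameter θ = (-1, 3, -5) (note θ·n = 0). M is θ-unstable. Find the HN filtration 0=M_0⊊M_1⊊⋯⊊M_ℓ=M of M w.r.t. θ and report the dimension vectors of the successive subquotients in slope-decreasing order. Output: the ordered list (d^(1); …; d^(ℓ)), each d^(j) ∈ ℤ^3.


Barcode: M ≅ I[1,3]^2, I[2,2]^2. HN layers by μ_θ (2 steps, strictly decreasing):
  μ^(1)=3; μ^(2)=-1

((0, 2, 0); (2, 2, 2))


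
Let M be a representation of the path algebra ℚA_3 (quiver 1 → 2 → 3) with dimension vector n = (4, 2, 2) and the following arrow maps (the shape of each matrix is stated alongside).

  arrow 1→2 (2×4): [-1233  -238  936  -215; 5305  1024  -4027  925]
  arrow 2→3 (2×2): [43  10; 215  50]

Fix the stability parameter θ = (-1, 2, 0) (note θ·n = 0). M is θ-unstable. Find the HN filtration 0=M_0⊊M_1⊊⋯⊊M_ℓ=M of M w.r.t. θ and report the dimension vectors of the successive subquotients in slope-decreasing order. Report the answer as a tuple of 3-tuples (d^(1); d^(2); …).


Barcode: M ≅ I[1,1]^2, I[1,2], I[1,3], I[3,3]. HN layers by μ_θ (4 steps, strictly decreasing):
  μ^(1)=2; μ^(2)=1; μ^(3)=0; μ^(4)=-1

((0, 1, 0); (0, 1, 1); (0, 0, 1); (4, 0, 0))


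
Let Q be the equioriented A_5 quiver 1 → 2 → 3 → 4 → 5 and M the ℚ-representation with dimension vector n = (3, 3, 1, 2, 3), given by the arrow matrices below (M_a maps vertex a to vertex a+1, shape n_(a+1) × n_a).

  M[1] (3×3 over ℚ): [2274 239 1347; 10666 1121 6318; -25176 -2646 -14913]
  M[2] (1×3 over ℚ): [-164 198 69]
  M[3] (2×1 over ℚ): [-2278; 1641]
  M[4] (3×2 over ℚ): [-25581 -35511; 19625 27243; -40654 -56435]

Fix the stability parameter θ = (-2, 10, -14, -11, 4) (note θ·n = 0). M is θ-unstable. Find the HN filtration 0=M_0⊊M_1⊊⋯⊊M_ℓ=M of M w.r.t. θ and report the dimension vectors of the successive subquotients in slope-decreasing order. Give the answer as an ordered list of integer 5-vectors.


Barcode: M ≅ I[1,1], I[1,2], I[1,5], I[2,2], I[4,5], I[5,5]. HN layers by μ_θ (5 steps, strictly decreasing):
  μ^(1)=10; μ^(2)=4; μ^(3)=-2; μ^(4)=-17/4; μ^(5)=-11

((0, 2, 0, 0, 0); (0, 0, 0, 0, 3); (2, 0, 0, 0, 0); (1, 1, 1, 1, 0); (0, 0, 0, 1, 0))


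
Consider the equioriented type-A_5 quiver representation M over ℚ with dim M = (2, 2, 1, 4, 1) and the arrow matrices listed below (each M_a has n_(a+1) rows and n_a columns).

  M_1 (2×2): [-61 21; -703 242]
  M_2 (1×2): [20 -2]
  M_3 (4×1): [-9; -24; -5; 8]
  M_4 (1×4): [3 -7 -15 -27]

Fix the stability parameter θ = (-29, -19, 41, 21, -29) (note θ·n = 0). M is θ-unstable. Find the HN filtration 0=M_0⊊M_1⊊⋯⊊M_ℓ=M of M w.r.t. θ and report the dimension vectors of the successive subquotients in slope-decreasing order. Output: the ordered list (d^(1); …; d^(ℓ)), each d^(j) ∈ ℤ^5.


Barcode: M ≅ I[1,2], I[1,4], I[4,4]^2, I[4,5]. HN layers by μ_θ (5 steps, strictly decreasing):
  μ^(1)=31; μ^(2)=21; μ^(3)=-4; μ^(4)=-19; μ^(5)=-29

((0, 0, 1, 1, 0); (0, 0, 0, 2, 0); (0, 0, 0, 1, 1); (0, 2, 0, 0, 0); (2, 0, 0, 0, 0))


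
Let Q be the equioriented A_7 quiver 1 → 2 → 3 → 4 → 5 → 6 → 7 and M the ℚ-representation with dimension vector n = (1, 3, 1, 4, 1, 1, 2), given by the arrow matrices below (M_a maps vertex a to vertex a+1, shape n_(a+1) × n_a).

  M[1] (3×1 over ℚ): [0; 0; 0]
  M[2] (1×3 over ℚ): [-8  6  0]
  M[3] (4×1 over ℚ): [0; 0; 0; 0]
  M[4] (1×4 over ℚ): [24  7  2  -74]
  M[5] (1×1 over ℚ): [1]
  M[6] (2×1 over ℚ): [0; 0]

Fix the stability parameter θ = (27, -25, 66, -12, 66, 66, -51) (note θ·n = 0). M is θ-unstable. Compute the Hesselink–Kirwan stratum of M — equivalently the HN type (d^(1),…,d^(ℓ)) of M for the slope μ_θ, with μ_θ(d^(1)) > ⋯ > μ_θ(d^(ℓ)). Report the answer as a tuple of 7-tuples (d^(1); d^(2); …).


Interval decomposition of M: I[1,1], I[2,2]^2, I[2,3], I[4,4]^3, I[4,6], I[7,7]^2.
HN type (ℓ=5): μ^(1)=66; μ^(2)=27; μ^(3)=-12; μ^(4)=-25; μ^(5)=-51

((0, 0, 1, 0, 1, 1, 0); (1, 0, 0, 0, 0, 0, 0); (0, 0, 0, 4, 0, 0, 0); (0, 3, 0, 0, 0, 0, 0); (0, 0, 0, 0, 0, 0, 2))


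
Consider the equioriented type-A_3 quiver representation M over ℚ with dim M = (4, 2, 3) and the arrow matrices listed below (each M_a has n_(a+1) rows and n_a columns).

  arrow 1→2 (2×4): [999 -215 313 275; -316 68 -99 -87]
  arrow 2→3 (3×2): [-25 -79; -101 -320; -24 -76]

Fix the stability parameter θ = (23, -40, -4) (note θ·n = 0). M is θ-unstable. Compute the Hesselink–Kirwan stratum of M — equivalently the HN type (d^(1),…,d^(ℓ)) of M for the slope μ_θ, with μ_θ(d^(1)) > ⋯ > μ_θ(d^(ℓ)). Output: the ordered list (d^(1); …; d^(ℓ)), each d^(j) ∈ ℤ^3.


Barcode: M ≅ I[1,1]^2, I[1,3]^2, I[3,3]. HN layers by μ_θ (3 steps, strictly decreasing):
  μ^(1)=23; μ^(2)=-4; μ^(3)=-17/2

((2, 0, 0); (0, 0, 3); (2, 2, 0))


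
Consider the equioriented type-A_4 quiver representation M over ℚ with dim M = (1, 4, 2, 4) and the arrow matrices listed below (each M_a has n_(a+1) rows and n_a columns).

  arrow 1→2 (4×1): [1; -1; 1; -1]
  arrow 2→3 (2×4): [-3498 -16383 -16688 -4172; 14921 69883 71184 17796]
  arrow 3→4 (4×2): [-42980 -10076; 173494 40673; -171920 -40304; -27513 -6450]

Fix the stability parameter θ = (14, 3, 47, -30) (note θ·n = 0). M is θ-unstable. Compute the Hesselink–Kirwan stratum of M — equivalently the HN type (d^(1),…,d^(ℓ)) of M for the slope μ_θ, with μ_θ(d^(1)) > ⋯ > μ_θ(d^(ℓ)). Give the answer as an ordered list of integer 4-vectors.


Barcode: M ≅ I[1,4], I[2,2]^2, I[2,4], I[4,4]^2. HN layers by μ_θ (3 steps, strictly decreasing):
  μ^(1)=17/2; μ^(2)=3; μ^(3)=-30

((1, 1, 2, 2); (0, 3, 0, 0); (0, 0, 0, 2))


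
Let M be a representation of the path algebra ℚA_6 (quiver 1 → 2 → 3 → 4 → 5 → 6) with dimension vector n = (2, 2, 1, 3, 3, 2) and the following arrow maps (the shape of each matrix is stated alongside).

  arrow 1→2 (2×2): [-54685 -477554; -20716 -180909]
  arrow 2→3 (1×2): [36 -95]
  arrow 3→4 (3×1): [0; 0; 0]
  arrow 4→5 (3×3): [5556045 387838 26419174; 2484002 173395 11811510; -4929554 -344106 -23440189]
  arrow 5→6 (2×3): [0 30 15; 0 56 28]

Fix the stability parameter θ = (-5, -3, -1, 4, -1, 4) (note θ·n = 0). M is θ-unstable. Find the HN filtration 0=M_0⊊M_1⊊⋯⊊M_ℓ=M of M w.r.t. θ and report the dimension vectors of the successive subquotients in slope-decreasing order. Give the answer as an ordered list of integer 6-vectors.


Barcode: M ≅ I[1,2], I[1,3], I[4,5]^2, I[4,6], I[6,6]. HN layers by μ_θ (5 steps, strictly decreasing):
  μ^(1)=4; μ^(2)=3/2; μ^(3)=-1; μ^(4)=-3; μ^(5)=-5

((0, 0, 0, 0, 0, 2); (0, 0, 0, 3, 3, 0); (0, 0, 1, 0, 0, 0); (0, 2, 0, 0, 0, 0); (2, 0, 0, 0, 0, 0))


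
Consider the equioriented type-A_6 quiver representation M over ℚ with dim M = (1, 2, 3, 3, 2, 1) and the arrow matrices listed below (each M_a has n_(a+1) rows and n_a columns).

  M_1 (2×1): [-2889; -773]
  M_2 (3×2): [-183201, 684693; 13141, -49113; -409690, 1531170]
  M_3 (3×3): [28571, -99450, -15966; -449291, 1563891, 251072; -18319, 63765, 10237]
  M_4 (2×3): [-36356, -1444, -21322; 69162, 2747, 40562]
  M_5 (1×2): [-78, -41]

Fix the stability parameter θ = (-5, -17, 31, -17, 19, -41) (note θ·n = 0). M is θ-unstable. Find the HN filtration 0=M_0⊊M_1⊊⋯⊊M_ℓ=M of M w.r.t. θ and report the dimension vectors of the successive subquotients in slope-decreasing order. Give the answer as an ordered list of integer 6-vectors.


Barcode: M ≅ I[1,2], I[2,4], I[3,5], I[3,6]. HN layers by μ_θ (5 steps, strictly decreasing):
  μ^(1)=19; μ^(2)=7; μ^(3)=-2; μ^(4)=-11; μ^(5)=-17

((0, 0, 0, 0, 1, 0); (0, 0, 2, 2, 0, 0); (0, 0, 1, 1, 1, 1); (1, 1, 0, 0, 0, 0); (0, 1, 0, 0, 0, 0))


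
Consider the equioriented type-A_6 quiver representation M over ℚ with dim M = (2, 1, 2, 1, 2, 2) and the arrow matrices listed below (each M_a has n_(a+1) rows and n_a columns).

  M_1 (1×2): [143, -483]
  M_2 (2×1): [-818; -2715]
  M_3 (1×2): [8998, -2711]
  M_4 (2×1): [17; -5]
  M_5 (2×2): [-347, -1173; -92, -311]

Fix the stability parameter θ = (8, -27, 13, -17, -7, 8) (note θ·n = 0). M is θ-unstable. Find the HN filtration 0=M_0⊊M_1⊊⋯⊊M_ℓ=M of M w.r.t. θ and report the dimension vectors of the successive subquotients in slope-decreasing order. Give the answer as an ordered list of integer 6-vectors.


Via rank(M_{q-1}∘⋯∘M_p): M ≅ I[1,1], I[1,6], I[3,3], I[5,6].
μ_θ-semistable layers: μ^(1)=13; μ^(2)=8; μ^(3)=-11/3; μ^(4)=-7; μ^(5)=-19/2

((0, 0, 1, 0, 0, 0); (1, 0, 0, 0, 0, 2); (0, 0, 1, 1, 1, 0); (0, 0, 0, 0, 1, 0); (1, 1, 0, 0, 0, 0))


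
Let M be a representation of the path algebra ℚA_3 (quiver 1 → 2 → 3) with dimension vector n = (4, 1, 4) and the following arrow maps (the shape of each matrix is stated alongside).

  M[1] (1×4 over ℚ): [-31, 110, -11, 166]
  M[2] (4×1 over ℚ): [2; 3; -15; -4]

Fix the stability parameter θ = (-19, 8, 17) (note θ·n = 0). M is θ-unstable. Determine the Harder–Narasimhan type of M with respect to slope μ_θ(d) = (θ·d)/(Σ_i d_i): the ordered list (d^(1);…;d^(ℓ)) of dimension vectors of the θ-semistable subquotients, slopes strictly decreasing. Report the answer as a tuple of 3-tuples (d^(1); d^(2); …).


Via rank(M_{q-1}∘⋯∘M_p): M ≅ I[1,1]^3, I[1,3], I[3,3]^3.
μ_θ-semistable layers: μ^(1)=17; μ^(2)=8; μ^(3)=-19

((0, 0, 4); (0, 1, 0); (4, 0, 0))


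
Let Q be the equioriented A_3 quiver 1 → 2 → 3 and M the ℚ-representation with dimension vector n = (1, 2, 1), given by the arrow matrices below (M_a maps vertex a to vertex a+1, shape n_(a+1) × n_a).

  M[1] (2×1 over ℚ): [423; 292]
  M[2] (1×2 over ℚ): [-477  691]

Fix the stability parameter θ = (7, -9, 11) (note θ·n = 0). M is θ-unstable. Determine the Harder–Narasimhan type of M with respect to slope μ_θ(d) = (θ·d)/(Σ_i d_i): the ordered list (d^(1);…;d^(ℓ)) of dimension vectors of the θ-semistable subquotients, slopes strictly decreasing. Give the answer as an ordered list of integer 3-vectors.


Via rank(M_{q-1}∘⋯∘M_p): M ≅ I[1,3], I[2,2].
μ_θ-semistable layers: μ^(1)=11; μ^(2)=-1; μ^(3)=-9

((0, 0, 1); (1, 1, 0); (0, 1, 0))


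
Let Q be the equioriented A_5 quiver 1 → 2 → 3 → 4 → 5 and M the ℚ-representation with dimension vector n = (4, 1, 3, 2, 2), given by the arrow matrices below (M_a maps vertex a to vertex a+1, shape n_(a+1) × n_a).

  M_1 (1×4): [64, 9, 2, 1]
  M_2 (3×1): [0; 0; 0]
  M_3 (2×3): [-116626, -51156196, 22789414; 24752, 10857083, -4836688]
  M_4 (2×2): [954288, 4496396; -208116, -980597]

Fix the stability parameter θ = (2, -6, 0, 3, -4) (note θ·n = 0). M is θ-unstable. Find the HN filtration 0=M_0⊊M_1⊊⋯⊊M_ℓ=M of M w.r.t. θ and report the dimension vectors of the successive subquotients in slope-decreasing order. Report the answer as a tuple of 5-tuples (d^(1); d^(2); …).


Via rank(M_{q-1}∘⋯∘M_p): M ≅ I[1,1]^3, I[1,2], I[3,3], I[3,4], I[3,5], I[5,5].
μ_θ-semistable layers: μ^(1)=3; μ^(2)=2; μ^(3)=0; μ^(4)=-1/3; μ^(5)=-2; μ^(6)=-4

((0, 0, 0, 1, 0); (3, 0, 0, 0, 0); (0, 0, 2, 0, 0); (0, 0, 1, 1, 1); (1, 1, 0, 0, 0); (0, 0, 0, 0, 1))


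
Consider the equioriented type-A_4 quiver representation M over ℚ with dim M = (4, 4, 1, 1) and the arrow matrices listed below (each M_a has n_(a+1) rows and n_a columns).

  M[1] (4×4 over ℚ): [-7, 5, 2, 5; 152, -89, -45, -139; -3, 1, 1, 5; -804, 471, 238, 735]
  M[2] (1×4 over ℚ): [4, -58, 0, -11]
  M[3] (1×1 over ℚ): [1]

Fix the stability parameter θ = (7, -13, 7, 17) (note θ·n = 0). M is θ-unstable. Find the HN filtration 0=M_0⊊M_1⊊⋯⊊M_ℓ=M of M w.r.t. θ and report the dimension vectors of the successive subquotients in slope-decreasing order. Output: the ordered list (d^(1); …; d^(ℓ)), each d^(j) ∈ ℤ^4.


Interval decomposition of M: I[1,2]^3, I[1,4].
HN type (ℓ=3): μ^(1)=17; μ^(2)=7; μ^(3)=-3

((0, 0, 0, 1); (0, 0, 1, 0); (4, 4, 0, 0))


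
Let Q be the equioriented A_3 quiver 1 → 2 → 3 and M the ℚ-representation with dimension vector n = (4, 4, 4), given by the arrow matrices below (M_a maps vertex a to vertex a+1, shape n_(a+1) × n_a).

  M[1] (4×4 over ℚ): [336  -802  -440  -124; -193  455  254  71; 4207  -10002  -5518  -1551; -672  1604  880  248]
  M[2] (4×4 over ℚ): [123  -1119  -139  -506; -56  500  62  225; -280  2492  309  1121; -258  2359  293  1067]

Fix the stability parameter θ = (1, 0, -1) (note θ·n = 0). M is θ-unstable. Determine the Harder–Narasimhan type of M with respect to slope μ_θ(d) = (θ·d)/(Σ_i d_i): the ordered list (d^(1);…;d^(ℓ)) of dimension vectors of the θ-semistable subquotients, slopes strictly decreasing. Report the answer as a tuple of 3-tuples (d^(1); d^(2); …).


Via rank(M_{q-1}∘⋯∘M_p): M ≅ I[1,1]^2, I[1,3]^2, I[2,3]^2.
μ_θ-semistable layers: μ^(1)=1; μ^(2)=0; μ^(3)=-1/2

((2, 0, 0); (2, 2, 2); (0, 2, 2))


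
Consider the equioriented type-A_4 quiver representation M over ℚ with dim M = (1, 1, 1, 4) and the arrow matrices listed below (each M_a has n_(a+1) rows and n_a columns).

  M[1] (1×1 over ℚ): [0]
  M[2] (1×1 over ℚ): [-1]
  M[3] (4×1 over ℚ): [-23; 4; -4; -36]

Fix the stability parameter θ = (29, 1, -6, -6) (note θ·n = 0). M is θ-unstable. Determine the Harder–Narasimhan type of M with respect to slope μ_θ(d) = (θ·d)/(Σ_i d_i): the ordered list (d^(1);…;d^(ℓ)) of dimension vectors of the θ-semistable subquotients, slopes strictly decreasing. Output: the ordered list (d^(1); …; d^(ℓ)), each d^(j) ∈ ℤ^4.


Barcode: M ≅ I[1,1], I[2,4], I[4,4]^3. HN layers by μ_θ (3 steps, strictly decreasing):
  μ^(1)=29; μ^(2)=-11/3; μ^(3)=-6

((1, 0, 0, 0); (0, 1, 1, 1); (0, 0, 0, 3))


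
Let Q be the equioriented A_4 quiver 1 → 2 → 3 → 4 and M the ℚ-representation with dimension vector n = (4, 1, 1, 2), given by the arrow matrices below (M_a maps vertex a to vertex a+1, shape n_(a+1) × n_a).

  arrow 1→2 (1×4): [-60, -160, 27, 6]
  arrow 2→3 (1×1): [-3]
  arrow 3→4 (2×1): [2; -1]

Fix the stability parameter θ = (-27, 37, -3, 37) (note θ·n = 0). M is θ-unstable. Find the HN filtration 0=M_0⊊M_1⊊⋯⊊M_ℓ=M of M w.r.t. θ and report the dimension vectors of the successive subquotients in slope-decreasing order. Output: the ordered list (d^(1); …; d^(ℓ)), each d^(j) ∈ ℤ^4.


Barcode: M ≅ I[1,1]^3, I[1,4], I[4,4]. HN layers by μ_θ (3 steps, strictly decreasing):
  μ^(1)=37; μ^(2)=17; μ^(3)=-27

((0, 0, 0, 2); (0, 1, 1, 0); (4, 0, 0, 0))


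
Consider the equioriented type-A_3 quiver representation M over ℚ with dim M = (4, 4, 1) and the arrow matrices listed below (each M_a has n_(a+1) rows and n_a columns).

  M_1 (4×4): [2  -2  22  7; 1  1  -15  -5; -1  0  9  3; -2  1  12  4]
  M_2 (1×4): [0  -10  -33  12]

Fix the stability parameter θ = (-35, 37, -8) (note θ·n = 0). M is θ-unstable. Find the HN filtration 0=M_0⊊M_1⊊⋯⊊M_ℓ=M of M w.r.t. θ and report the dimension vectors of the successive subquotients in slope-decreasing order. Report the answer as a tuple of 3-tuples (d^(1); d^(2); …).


Barcode: M ≅ I[1,1], I[1,2]^2, I[1,3], I[2,2]. HN layers by μ_θ (3 steps, strictly decreasing):
  μ^(1)=37; μ^(2)=29/2; μ^(3)=-35

((0, 3, 0); (0, 1, 1); (4, 0, 0))


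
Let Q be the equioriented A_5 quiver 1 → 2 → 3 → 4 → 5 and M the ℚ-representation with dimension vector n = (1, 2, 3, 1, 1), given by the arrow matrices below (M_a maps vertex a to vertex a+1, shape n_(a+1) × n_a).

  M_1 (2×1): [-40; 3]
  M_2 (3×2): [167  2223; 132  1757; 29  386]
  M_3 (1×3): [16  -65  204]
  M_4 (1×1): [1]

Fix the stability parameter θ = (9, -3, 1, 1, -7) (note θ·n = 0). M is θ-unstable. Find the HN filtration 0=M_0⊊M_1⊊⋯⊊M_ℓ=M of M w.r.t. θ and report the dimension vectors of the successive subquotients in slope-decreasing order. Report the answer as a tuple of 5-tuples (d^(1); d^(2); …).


Barcode: M ≅ I[1,5], I[2,3], I[3,3]. HN layers by μ_θ (3 steps, strictly decreasing):
  μ^(1)=1; μ^(2)=1/5; μ^(3)=-3

((0, 0, 2, 0, 0); (1, 1, 1, 1, 1); (0, 1, 0, 0, 0))


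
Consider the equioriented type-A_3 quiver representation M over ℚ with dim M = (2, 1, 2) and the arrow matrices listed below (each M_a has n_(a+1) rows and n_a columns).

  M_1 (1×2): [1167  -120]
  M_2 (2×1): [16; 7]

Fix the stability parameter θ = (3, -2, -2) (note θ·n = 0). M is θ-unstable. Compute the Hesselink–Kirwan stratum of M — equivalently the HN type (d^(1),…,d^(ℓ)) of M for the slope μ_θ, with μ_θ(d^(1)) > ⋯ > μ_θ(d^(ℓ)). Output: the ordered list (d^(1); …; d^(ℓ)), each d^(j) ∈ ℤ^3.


Barcode: M ≅ I[1,1], I[1,3], I[3,3]. HN layers by μ_θ (3 steps, strictly decreasing):
  μ^(1)=3; μ^(2)=-1/3; μ^(3)=-2

((1, 0, 0); (1, 1, 1); (0, 0, 1))


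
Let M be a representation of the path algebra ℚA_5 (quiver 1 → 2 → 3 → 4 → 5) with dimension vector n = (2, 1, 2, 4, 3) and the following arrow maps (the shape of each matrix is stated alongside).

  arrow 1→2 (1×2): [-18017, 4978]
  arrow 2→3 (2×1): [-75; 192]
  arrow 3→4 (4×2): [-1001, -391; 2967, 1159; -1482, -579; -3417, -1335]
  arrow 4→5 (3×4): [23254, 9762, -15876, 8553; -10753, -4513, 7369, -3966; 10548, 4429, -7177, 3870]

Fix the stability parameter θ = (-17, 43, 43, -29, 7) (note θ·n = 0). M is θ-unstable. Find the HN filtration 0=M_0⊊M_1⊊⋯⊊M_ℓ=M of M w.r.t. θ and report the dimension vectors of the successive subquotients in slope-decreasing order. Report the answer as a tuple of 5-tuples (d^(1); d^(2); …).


Via rank(M_{q-1}∘⋯∘M_p): M ≅ I[1,1], I[1,5], I[3,5], I[4,4], I[4,5].
μ_θ-semistable layers: μ^(1)=16; μ^(2)=7; μ^(3)=-17; μ^(4)=-29

((0, 1, 1, 1, 1); (0, 0, 1, 1, 2); (2, 0, 0, 0, 0); (0, 0, 0, 2, 0))


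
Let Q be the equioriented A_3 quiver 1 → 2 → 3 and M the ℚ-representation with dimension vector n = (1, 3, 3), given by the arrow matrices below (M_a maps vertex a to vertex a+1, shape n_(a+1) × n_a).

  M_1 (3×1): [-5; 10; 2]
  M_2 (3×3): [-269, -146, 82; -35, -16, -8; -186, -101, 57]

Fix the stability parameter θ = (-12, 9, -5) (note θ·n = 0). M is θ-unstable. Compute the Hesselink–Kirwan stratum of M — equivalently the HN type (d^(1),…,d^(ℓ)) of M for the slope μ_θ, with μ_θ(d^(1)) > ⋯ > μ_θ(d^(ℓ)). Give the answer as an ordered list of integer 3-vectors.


Via rank(M_{q-1}∘⋯∘M_p): M ≅ I[1,3], I[2,2], I[2,3], I[3,3].
μ_θ-semistable layers: μ^(1)=9; μ^(2)=2; μ^(3)=-5; μ^(4)=-12

((0, 1, 0); (0, 2, 2); (0, 0, 1); (1, 0, 0))


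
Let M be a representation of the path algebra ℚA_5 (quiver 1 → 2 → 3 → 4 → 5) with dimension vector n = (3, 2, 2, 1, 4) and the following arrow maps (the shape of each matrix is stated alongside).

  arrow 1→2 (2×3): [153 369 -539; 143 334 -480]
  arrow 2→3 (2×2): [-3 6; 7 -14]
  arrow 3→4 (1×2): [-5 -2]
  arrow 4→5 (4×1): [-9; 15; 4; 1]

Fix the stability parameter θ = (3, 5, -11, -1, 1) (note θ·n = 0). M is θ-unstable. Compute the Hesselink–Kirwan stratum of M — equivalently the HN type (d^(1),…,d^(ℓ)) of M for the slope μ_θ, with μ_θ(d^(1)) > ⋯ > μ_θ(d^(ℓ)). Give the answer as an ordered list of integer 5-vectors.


Via rank(M_{q-1}∘⋯∘M_p): M ≅ I[1,1], I[1,2], I[1,5], I[3,3], I[5,5]^3.
μ_θ-semistable layers: μ^(1)=5; μ^(2)=3; μ^(3)=1; μ^(4)=-1; μ^(5)=-11

((0, 1, 0, 0, 0); (2, 0, 0, 0, 0); (0, 0, 0, 0, 4); (1, 1, 1, 1, 0); (0, 0, 1, 0, 0))


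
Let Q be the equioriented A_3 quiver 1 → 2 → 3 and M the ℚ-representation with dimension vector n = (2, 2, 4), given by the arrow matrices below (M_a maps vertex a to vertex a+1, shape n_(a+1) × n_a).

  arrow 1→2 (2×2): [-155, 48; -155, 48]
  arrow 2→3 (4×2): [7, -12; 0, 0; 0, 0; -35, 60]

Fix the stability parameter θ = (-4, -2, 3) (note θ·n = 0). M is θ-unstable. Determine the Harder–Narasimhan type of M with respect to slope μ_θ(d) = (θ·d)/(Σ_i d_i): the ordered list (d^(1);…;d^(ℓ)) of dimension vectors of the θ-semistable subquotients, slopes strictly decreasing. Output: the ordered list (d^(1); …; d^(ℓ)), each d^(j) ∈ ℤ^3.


Barcode: M ≅ I[1,1], I[1,3], I[2,2], I[3,3]^3. HN layers by μ_θ (3 steps, strictly decreasing):
  μ^(1)=3; μ^(2)=-2; μ^(3)=-4

((0, 0, 4); (0, 2, 0); (2, 0, 0))


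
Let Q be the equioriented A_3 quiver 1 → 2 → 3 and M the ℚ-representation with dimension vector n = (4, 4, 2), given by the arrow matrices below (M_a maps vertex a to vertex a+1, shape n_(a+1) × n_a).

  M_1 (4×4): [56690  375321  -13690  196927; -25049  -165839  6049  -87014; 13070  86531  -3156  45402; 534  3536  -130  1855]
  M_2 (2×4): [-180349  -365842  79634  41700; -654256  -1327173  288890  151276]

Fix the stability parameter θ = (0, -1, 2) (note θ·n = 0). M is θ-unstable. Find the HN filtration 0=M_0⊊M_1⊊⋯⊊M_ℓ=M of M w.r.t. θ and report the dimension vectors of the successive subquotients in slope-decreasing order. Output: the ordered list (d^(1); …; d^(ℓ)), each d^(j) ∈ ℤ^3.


Interval decomposition of M: I[1,2]^2, I[1,3]^2.
HN type (ℓ=2): μ^(1)=2; μ^(2)=-1/2

((0, 0, 2); (4, 4, 0))


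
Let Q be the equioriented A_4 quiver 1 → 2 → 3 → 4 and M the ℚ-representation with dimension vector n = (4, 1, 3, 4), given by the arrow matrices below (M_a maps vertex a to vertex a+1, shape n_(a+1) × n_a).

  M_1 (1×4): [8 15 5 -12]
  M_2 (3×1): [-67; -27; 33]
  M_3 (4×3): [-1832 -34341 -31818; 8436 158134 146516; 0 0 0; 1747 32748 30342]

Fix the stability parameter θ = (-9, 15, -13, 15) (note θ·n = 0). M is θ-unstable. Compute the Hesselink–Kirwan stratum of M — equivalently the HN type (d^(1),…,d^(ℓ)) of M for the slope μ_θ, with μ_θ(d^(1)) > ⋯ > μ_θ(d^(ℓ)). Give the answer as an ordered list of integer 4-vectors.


Barcode: M ≅ I[1,1]^3, I[1,4], I[3,3], I[3,4], I[4,4]^2. HN layers by μ_θ (4 steps, strictly decreasing):
  μ^(1)=15; μ^(2)=1; μ^(3)=-9; μ^(4)=-13

((0, 0, 0, 4); (0, 1, 1, 0); (4, 0, 0, 0); (0, 0, 2, 0))


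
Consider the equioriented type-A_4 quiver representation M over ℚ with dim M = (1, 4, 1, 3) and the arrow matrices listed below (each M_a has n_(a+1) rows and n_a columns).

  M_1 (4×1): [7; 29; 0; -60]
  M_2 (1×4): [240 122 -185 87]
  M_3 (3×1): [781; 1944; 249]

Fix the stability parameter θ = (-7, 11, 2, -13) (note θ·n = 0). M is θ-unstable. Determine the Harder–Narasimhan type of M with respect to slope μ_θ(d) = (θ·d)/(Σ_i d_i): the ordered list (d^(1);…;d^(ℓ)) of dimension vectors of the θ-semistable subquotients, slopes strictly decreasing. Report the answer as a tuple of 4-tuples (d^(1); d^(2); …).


Via rank(M_{q-1}∘⋯∘M_p): M ≅ I[1,4], I[2,2]^3, I[4,4]^2.
μ_θ-semistable layers: μ^(1)=11; μ^(2)=0; μ^(3)=-7; μ^(4)=-13

((0, 3, 0, 0); (0, 1, 1, 1); (1, 0, 0, 0); (0, 0, 0, 2))


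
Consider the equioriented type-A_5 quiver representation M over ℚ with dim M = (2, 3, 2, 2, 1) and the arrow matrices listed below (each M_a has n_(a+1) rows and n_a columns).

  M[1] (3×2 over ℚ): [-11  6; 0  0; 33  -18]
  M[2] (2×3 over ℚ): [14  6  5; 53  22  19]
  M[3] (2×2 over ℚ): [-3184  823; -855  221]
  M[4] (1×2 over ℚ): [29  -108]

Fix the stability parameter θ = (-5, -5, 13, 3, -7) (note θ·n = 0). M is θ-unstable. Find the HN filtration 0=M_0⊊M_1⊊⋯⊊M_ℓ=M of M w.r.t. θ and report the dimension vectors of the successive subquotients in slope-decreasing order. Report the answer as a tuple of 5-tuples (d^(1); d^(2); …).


Interval decomposition of M: I[1,1], I[1,4], I[2,2], I[2,5].
HN type (ℓ=3): μ^(1)=8; μ^(2)=3; μ^(3)=-5

((0, 0, 1, 1, 0); (0, 0, 1, 1, 1); (2, 3, 0, 0, 0))


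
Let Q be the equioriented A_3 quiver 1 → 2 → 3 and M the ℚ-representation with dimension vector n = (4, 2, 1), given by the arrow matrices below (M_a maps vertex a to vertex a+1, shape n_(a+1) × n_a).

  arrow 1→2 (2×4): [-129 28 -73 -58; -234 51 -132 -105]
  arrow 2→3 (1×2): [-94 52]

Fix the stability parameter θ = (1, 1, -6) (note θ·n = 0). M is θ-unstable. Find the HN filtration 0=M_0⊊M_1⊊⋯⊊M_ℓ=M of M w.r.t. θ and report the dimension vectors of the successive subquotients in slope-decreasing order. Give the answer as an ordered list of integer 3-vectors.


Interval decomposition of M: I[1,1]^2, I[1,2], I[1,3].
HN type (ℓ=2): μ^(1)=1; μ^(2)=-4/3

((3, 1, 0); (1, 1, 1))


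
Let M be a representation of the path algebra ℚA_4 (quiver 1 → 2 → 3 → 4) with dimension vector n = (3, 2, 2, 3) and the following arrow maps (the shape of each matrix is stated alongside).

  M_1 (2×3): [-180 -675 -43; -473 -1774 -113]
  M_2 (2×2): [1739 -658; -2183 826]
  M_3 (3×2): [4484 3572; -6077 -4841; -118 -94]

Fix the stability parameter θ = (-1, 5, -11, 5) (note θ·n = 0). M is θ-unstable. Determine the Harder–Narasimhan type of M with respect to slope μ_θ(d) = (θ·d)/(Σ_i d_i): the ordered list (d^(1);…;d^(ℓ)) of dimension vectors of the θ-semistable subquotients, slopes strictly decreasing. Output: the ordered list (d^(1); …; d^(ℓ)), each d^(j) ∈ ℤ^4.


Barcode: M ≅ I[1,1], I[1,2], I[1,3], I[3,4], I[4,4]^2. HN layers by μ_θ (4 steps, strictly decreasing):
  μ^(1)=5; μ^(2)=-1; μ^(3)=-7/3; μ^(4)=-11

((0, 1, 0, 3); (2, 0, 0, 0); (1, 1, 1, 0); (0, 0, 1, 0))


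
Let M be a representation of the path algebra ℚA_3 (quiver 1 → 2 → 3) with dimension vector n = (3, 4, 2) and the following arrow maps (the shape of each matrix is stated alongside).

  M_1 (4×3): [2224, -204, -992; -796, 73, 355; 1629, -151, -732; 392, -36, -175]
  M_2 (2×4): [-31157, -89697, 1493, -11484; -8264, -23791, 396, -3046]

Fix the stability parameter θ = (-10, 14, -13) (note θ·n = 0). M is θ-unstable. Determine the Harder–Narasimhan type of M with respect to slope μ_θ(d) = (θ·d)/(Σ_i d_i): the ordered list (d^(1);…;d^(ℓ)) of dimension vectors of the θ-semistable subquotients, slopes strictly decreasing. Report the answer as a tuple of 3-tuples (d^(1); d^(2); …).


Barcode: M ≅ I[1,2], I[1,3]^2, I[2,2]. HN layers by μ_θ (3 steps, strictly decreasing):
  μ^(1)=14; μ^(2)=1/2; μ^(3)=-10

((0, 2, 0); (0, 2, 2); (3, 0, 0))


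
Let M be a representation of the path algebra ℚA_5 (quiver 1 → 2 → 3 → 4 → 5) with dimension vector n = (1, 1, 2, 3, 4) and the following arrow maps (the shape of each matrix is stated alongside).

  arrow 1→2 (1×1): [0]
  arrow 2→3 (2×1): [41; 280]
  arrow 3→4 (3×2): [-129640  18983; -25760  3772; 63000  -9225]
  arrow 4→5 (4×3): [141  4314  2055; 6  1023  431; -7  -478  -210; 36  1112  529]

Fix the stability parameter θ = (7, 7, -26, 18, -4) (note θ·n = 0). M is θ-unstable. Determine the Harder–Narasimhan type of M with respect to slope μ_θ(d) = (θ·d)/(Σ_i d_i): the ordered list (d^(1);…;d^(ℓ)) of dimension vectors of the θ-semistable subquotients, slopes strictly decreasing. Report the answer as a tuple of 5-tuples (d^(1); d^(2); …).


Interval decomposition of M: I[1,1], I[2,3], I[3,5], I[4,5]^2, I[5,5].
HN type (ℓ=4): μ^(1)=7; μ^(2)=-4; μ^(3)=-19/2; μ^(4)=-26

((1, 0, 0, 3, 3); (0, 0, 0, 0, 1); (0, 1, 1, 0, 0); (0, 0, 1, 0, 0))


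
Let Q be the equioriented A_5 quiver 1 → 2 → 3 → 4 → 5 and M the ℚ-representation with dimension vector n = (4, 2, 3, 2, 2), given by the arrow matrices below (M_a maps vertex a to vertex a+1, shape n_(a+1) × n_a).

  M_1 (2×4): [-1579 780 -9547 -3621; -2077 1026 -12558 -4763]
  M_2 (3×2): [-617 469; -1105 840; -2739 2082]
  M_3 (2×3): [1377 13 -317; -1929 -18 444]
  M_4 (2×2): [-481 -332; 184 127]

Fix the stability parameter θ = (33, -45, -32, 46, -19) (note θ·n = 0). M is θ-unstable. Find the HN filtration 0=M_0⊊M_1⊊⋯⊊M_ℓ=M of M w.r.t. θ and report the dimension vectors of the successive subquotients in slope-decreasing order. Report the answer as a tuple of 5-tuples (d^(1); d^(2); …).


Interval decomposition of M: I[1,1]^2, I[1,5]^2, I[3,3].
HN type (ℓ=4): μ^(1)=33; μ^(2)=27/2; μ^(3)=-44/3; μ^(4)=-32

((2, 0, 0, 0, 0); (0, 0, 0, 2, 2); (2, 2, 2, 0, 0); (0, 0, 1, 0, 0))


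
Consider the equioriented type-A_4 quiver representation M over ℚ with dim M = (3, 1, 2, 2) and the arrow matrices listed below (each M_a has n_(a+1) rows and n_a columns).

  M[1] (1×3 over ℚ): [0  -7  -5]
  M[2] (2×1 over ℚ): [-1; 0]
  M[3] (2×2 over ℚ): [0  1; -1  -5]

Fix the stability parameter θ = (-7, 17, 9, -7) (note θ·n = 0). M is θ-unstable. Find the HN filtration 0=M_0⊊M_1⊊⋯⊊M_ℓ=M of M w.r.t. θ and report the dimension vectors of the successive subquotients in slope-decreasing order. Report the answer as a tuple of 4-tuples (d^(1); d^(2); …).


Barcode: M ≅ I[1,1]^2, I[1,4], I[3,4]. HN layers by μ_θ (3 steps, strictly decreasing):
  μ^(1)=19/3; μ^(2)=1; μ^(3)=-7

((0, 1, 1, 1); (0, 0, 1, 1); (3, 0, 0, 0))


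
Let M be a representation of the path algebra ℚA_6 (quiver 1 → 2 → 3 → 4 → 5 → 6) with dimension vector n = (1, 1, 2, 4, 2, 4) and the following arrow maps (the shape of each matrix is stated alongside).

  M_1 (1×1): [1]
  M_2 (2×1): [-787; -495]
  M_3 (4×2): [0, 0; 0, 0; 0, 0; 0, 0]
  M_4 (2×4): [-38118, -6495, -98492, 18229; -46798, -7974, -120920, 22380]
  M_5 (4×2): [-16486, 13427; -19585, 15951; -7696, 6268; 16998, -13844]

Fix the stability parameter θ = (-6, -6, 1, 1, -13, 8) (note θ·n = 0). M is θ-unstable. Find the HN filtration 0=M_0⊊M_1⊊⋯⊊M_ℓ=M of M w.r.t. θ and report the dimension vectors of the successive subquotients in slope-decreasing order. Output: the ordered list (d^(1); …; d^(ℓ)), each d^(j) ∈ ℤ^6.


Interval decomposition of M: I[1,3], I[3,3], I[4,4]^2, I[4,6]^2, I[6,6]^2.
HN type (ℓ=3): μ^(1)=8; μ^(2)=1; μ^(3)=-6

((0, 0, 0, 0, 0, 4); (0, 0, 2, 2, 0, 0); (1, 1, 0, 2, 2, 0))


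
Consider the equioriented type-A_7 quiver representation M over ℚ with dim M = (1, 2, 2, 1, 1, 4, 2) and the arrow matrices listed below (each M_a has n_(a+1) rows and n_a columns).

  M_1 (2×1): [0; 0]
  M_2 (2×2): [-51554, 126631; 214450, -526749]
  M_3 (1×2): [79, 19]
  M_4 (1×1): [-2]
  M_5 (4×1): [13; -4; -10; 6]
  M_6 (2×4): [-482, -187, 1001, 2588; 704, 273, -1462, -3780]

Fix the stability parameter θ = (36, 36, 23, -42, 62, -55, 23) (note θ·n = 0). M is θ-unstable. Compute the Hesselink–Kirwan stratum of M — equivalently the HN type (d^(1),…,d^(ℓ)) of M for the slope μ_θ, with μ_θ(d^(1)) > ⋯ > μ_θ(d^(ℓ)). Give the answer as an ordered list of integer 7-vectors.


Via rank(M_{q-1}∘⋯∘M_p): M ≅ I[1,1], I[2,3], I[2,6], I[6,6], I[6,7]^2.
μ_θ-semistable layers: μ^(1)=36; μ^(2)=59/2; μ^(3)=23; μ^(4)=24/5; μ^(5)=-55

((1, 0, 0, 0, 0, 0, 0); (0, 1, 1, 0, 0, 0, 0); (0, 0, 0, 0, 0, 0, 2); (0, 1, 1, 1, 1, 1, 0); (0, 0, 0, 0, 0, 3, 0))


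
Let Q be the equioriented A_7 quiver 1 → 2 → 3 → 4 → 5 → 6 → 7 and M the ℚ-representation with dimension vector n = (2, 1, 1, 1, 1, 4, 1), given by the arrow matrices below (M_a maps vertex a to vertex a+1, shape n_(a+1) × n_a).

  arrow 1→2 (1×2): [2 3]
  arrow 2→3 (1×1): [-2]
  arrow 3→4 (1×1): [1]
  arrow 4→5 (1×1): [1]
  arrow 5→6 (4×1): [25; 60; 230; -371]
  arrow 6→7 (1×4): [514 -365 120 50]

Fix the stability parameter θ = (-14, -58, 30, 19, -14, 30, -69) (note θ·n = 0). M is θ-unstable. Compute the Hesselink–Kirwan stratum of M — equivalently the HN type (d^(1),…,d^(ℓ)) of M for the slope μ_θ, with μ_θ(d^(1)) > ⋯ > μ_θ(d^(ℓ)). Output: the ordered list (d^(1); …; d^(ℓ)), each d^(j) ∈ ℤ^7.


Via rank(M_{q-1}∘⋯∘M_p): M ≅ I[1,1], I[1,6], I[6,6]^2, I[6,7].
μ_θ-semistable layers: μ^(1)=30; μ^(2)=35/3; μ^(3)=-14; μ^(4)=-39/2; μ^(5)=-36

((0, 0, 0, 0, 0, 3, 0); (0, 0, 1, 1, 1, 0, 0); (1, 0, 0, 0, 0, 0, 0); (0, 0, 0, 0, 0, 1, 1); (1, 1, 0, 0, 0, 0, 0))


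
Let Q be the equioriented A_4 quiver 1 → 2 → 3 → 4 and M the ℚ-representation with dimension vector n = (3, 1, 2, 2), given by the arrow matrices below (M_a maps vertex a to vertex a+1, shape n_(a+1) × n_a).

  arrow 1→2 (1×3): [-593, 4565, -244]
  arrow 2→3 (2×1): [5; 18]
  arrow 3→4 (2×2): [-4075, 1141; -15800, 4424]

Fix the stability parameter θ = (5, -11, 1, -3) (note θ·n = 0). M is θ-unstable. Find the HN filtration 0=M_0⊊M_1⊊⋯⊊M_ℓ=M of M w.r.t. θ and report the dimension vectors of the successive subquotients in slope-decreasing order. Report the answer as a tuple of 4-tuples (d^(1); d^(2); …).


Barcode: M ≅ I[1,1]^2, I[1,4], I[3,3], I[4,4]. HN layers by μ_θ (4 steps, strictly decreasing):
  μ^(1)=5; μ^(2)=1; μ^(3)=-1; μ^(4)=-3

((2, 0, 0, 0); (0, 0, 1, 0); (0, 0, 1, 1); (1, 1, 0, 1))


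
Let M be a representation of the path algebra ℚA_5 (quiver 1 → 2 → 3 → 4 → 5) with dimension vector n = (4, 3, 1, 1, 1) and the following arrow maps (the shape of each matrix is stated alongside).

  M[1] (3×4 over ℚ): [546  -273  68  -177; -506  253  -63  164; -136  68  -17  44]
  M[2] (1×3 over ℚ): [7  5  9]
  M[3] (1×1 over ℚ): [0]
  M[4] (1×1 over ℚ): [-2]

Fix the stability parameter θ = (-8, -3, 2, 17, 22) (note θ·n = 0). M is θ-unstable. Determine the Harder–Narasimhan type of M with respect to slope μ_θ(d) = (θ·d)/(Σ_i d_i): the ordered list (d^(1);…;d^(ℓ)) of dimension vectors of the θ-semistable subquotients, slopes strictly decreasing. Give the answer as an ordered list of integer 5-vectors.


Barcode: M ≅ I[1,1], I[1,2]^2, I[1,3], I[4,5]. HN layers by μ_θ (5 steps, strictly decreasing):
  μ^(1)=22; μ^(2)=17; μ^(3)=2; μ^(4)=-3; μ^(5)=-8

((0, 0, 0, 0, 1); (0, 0, 0, 1, 0); (0, 0, 1, 0, 0); (0, 3, 0, 0, 0); (4, 0, 0, 0, 0))


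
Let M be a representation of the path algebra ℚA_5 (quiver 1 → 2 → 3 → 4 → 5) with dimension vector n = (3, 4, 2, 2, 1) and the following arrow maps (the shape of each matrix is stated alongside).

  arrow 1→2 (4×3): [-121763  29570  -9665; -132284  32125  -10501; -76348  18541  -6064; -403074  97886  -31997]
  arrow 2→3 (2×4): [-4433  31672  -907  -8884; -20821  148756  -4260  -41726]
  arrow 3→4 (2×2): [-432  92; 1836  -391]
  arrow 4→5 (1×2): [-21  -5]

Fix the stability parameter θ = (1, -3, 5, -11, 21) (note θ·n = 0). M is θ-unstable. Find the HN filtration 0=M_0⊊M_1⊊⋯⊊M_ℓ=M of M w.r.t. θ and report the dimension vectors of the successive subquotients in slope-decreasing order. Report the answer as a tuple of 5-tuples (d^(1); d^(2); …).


Interval decomposition of M: I[1,2], I[1,3], I[1,5], I[2,2], I[4,4].
HN type (ℓ=6): μ^(1)=21; μ^(2)=5; μ^(3)=-1; μ^(4)=-2; μ^(5)=-3; μ^(6)=-11

((0, 0, 0, 0, 1); (0, 0, 1, 0, 0); (2, 2, 0, 0, 0); (1, 1, 1, 1, 0); (0, 1, 0, 0, 0); (0, 0, 0, 1, 0))


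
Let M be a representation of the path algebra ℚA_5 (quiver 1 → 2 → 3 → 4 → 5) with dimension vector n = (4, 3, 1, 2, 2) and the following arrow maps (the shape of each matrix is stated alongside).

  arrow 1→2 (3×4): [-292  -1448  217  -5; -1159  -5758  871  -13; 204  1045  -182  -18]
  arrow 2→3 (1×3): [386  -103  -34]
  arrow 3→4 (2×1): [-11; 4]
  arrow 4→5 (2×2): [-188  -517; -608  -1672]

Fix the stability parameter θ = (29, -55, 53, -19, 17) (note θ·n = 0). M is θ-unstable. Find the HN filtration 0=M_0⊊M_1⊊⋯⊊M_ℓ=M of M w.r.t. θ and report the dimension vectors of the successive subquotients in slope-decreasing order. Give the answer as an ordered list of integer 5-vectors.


Via rank(M_{q-1}∘⋯∘M_p): M ≅ I[1,1], I[1,2]^2, I[1,4], I[4,5], I[5,5].
μ_θ-semistable layers: μ^(1)=29; μ^(2)=17; μ^(3)=-13; μ^(4)=-19

((1, 0, 0, 0, 0); (0, 0, 1, 1, 2); (3, 3, 0, 0, 0); (0, 0, 0, 1, 0))


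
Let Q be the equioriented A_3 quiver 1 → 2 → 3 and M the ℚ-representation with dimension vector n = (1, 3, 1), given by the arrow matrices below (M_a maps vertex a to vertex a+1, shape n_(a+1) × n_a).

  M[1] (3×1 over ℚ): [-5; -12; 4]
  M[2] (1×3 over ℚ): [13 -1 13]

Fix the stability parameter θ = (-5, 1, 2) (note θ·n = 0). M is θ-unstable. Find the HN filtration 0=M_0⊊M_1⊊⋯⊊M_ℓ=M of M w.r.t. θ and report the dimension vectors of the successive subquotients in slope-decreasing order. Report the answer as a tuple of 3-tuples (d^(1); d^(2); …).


Via rank(M_{q-1}∘⋯∘M_p): M ≅ I[1,3], I[2,2]^2.
μ_θ-semistable layers: μ^(1)=2; μ^(2)=1; μ^(3)=-5

((0, 0, 1); (0, 3, 0); (1, 0, 0))


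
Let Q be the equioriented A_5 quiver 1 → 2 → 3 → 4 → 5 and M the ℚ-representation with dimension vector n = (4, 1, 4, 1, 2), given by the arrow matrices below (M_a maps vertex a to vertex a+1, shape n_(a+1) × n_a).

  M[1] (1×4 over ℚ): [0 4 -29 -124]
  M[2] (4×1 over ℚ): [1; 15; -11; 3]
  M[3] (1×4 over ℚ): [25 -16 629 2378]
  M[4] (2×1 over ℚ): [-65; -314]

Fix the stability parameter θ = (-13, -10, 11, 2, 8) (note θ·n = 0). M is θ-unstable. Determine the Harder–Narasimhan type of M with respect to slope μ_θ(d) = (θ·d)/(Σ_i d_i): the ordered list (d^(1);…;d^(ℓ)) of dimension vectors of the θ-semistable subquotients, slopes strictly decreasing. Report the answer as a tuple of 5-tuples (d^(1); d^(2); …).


Barcode: M ≅ I[1,1]^3, I[1,3], I[3,3]^2, I[3,5], I[5,5]. HN layers by μ_θ (5 steps, strictly decreasing):
  μ^(1)=11; μ^(2)=8; μ^(3)=13/2; μ^(4)=-10; μ^(5)=-13

((0, 0, 3, 0, 0); (0, 0, 0, 0, 2); (0, 0, 1, 1, 0); (0, 1, 0, 0, 0); (4, 0, 0, 0, 0))


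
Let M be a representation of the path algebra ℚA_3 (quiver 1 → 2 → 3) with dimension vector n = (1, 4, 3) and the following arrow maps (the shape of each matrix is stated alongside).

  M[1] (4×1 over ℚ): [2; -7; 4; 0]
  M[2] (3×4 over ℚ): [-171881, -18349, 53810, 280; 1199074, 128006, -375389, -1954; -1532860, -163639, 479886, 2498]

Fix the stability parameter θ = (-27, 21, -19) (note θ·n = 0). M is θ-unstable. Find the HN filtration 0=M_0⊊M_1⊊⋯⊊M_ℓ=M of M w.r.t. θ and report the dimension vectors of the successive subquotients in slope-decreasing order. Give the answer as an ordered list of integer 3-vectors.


Interval decomposition of M: I[1,3], I[2,2], I[2,3]^2.
HN type (ℓ=3): μ^(1)=21; μ^(2)=1; μ^(3)=-27

((0, 1, 0); (0, 3, 3); (1, 0, 0))


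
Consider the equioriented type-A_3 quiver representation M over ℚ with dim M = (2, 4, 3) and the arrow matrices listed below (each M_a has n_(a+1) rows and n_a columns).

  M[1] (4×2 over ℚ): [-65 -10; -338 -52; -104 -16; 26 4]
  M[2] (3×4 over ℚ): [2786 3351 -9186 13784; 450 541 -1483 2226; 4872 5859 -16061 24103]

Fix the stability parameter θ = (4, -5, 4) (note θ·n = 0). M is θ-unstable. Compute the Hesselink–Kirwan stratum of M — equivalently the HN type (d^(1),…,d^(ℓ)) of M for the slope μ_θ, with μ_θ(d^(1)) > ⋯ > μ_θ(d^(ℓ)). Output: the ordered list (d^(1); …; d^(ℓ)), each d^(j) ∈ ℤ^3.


Via rank(M_{q-1}∘⋯∘M_p): M ≅ I[1,1], I[1,2], I[2,3]^3.
μ_θ-semistable layers: μ^(1)=4; μ^(2)=-1/2; μ^(3)=-5

((1, 0, 3); (1, 1, 0); (0, 3, 0))


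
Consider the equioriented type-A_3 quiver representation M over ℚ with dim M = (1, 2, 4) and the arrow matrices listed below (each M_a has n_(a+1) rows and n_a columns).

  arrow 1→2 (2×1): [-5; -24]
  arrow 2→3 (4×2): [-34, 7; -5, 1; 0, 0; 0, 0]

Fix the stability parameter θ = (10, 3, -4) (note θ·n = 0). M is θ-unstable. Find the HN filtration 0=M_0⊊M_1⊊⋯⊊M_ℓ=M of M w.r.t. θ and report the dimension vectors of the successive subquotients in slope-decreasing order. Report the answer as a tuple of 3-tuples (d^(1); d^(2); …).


Via rank(M_{q-1}∘⋯∘M_p): M ≅ I[1,3], I[2,3], I[3,3]^2.
μ_θ-semistable layers: μ^(1)=3; μ^(2)=-1/2; μ^(3)=-4

((1, 1, 1); (0, 1, 1); (0, 0, 2))
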